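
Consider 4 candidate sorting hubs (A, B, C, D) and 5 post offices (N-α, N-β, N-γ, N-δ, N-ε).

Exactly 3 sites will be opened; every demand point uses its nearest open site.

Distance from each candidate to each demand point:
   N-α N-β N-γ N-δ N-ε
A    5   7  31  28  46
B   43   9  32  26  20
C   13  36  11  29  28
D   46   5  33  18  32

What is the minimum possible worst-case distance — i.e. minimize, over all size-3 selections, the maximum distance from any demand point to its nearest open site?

Open {B, C, D}.
  Farthest demand point is N-ε at distance 20 (to B); all others are ≤ 20.
With {A, B, C} the worst case is 26.
With {A, C, D} the worst case is 28.
No size-3 selection achieves below 20.

20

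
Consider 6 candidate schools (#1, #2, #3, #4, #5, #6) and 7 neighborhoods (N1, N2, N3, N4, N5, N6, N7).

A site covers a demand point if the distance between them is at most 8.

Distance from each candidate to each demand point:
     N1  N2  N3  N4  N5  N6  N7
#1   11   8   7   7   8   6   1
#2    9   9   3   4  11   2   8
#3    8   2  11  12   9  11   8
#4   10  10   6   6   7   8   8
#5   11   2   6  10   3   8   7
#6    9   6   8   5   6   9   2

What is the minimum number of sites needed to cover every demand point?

Coverage sets (demand points within 8 of each site):
  #1: {N2, N3, N4, N5, N6, N7}
  #2: {N3, N4, N6, N7}
  #3: {N1, N2, N7}
  #4: {N3, N4, N5, N6, N7}
  #5: {N2, N3, N5, N6, N7}
  #6: {N2, N3, N4, N5, N7}
No single site covers all 7 demand points.
But {#1, #3} covers everything, so the minimum is 2.

2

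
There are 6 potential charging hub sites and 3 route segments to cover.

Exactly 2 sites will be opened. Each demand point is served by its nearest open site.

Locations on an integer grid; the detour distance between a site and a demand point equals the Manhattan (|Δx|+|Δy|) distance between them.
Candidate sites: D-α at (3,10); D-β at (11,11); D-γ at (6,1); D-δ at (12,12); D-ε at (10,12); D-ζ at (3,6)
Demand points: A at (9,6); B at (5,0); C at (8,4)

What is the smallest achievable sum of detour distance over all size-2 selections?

Open {D-γ, D-ζ}.
  A→D-ζ 6, B→D-γ 2, C→D-γ 5  ⇒ total 13.
Compare {D-β, D-γ}: total 14.
Compare {D-γ, D-ε}: total 14.
No size-2 selection does better; minimum is 13.

13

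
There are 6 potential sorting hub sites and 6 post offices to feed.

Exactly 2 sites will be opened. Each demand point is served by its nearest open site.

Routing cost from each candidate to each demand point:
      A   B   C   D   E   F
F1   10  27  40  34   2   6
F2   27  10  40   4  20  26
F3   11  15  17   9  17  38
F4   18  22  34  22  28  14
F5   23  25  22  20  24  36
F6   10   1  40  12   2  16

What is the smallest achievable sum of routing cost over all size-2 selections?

55

Open {F3, F6}.
  A→F6 10, B→F6 1, C→F3 17, D→F3 9, E→F6 2, F→F6 16  ⇒ total 55.
Compare {F1, F3}: total 59.
Compare {F5, F6}: total 63.
No size-2 selection does better; minimum is 55.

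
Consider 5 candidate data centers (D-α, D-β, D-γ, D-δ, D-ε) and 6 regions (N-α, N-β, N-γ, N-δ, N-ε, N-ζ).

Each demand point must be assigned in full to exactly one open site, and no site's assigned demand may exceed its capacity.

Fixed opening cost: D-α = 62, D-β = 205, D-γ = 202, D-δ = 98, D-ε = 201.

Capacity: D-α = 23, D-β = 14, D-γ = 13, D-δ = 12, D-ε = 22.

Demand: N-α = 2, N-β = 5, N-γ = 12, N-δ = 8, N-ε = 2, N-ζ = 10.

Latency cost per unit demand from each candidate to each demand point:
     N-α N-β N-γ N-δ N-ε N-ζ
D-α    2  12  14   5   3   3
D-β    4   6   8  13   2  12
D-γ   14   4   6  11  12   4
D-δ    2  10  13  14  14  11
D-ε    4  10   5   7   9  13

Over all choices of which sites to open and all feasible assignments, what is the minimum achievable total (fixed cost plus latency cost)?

Open {D-α, D-ε}; cheapest assignment that respects the capacities:
  D-α (cap 23, load 22): N-α, N-δ, N-ε, N-ζ — cost 2×2 + 8×5 + 2×3 + 10×3 = 80
  D-ε (cap 22, load 17): N-β, N-γ — cost 5×10 + 12×5 = 110
  Shipping 190, fixed 263 → total 453.
  Any other capacity-feasible assignment to {D-α, D-ε} ships for at least 190.
Compare {D-α, D-δ, D-ε}: its best feasible assignment gives total 551.
Compare {D-α, D-γ, D-δ}: its best feasible assignment gives total 564.
Every other set of open sites that can feasibly serve all demand totals ≥ 551 even under its best assignment. Minimum: 453.

453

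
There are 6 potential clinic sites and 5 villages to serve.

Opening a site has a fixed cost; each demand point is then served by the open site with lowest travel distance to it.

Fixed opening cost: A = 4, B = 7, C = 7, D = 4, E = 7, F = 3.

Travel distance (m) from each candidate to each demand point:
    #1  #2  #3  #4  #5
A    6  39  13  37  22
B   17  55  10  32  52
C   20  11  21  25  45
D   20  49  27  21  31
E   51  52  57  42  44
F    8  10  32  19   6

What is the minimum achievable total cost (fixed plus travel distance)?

61

Open {A, F}: assign each demand point to its cheapest open site.
  #1→A 6, #2→F 10, #3→A 13, #4→F 19, #5→F 6
  travel distance 54, fixed 7 → total 61.
Compare {B, F}: travel distance 53 + fixed 10 = 63.
Compare {A, B, F}: travel distance 51 + fixed 14 = 65.
Compare {A, D, F}: travel distance 54 + fixed 11 = 65.
All other subsets cost ≥ 63. Minimum total cost: 61.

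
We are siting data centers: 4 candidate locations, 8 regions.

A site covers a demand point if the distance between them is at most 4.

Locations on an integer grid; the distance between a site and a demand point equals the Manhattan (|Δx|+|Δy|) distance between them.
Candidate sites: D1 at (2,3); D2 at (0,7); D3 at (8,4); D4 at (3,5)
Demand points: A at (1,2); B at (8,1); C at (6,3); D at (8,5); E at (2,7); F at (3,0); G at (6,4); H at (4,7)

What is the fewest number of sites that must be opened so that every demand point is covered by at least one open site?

3

Coverage sets (demand points within 4 of each site):
  D1: {A, C, E, F}
  D2: {E, H}
  D3: {B, C, D, G}
  D4: {E, G, H}
No 2 sites suffice: every size-2 union leaves at least one demand point uncovered.
But {D1, D2, D3} covers everything, so the minimum is 3.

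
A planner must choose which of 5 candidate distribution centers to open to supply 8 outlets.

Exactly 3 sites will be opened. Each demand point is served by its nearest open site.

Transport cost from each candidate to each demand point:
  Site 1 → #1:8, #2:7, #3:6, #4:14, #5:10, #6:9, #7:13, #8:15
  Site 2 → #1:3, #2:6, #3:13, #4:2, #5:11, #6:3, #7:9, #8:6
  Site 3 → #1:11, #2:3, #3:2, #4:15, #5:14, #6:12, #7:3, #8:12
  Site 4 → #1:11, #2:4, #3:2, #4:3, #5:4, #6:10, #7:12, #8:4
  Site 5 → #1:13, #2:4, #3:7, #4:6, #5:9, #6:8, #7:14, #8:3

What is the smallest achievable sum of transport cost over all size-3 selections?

Open {Site 2, Site 3, Site 4}.
  #1→Site 2 3, #2→Site 3 3, #3→Site 3 2, #4→Site 2 2, #5→Site 4 4, #6→Site 2 3, #7→Site 3 3, #8→Site 4 4  ⇒ total 24.
Compare {Site 2, Site 3, Site 5}: total 28.
Compare {Site 2, Site 4, Site 5}: total 30.
No size-3 selection does better; minimum is 24.

24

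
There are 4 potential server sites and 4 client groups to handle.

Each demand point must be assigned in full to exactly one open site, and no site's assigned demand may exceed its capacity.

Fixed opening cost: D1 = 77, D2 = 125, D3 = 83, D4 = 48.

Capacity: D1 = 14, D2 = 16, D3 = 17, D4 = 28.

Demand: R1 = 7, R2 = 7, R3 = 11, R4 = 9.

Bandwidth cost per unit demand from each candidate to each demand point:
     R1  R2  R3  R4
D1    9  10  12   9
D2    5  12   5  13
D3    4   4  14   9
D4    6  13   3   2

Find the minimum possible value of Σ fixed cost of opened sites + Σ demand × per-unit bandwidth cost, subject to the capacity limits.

Open {D3, D4}; cheapest assignment that respects the capacities:
  D3 (cap 17, load 14): R1, R2 — cost 7×4 + 7×4 = 56
  D4 (cap 28, load 20): R3, R4 — cost 11×3 + 9×2 = 51
  Shipping 107, fixed 131 → total 238.
  Any other capacity-feasible assignment to {D3, D4} ships for at least 107.
Compare {D1, D4}: its best feasible assignment gives total 288.
Compare {D1, D3, D4}: its best feasible assignment gives total 315.
Every other set of open sites that can feasibly serve all demand totals ≥ 288 even under its best assignment. Minimum: 238.

238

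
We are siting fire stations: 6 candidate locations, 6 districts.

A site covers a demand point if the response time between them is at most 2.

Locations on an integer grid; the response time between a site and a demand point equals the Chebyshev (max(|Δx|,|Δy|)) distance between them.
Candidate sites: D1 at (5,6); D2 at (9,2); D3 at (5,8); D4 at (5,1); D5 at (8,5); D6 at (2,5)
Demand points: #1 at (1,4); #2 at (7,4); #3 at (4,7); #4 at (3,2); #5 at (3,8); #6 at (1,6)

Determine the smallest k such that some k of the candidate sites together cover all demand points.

Coverage sets (demand points within 2 of each site):
  D1: {#2, #3, #5}
  D2: {#2}
  D3: {#3, #5}
  D4: {#4}
  D5: {#2}
  D6: {#1, #3, #6}
No 2 sites suffice: every size-2 union leaves at least one demand point uncovered.
But {D1, D4, D6} covers everything, so the minimum is 3.

3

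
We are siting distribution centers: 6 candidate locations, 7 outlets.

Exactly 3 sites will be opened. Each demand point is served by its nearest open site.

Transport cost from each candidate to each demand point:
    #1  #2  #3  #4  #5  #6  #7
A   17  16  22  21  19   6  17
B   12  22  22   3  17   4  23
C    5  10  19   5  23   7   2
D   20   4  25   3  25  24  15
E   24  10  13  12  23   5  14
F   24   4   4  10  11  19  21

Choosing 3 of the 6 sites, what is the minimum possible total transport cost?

33

Open {B, C, F}.
  #1→C 5, #2→F 4, #3→F 4, #4→B 3, #5→F 11, #6→B 4, #7→C 2  ⇒ total 33.
Compare {C, D, F}: total 36.
Compare {C, E, F}: total 36.
No size-3 selection does better; minimum is 33.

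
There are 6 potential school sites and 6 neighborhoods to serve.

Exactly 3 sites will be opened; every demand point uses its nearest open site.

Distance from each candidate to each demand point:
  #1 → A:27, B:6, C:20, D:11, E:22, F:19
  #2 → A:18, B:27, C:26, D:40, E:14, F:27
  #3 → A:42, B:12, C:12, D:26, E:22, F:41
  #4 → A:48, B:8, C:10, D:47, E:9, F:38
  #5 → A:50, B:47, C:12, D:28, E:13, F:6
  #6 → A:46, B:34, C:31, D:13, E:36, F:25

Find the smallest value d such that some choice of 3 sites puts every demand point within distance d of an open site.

18

Open {#1, #2, #5}.
  Farthest demand point is A at distance 18 (to #2); all others are ≤ 18.
With {#1, #2, #3} the worst case is 19.
With {#1, #2, #4} the worst case is 19.
No size-3 selection achieves below 18.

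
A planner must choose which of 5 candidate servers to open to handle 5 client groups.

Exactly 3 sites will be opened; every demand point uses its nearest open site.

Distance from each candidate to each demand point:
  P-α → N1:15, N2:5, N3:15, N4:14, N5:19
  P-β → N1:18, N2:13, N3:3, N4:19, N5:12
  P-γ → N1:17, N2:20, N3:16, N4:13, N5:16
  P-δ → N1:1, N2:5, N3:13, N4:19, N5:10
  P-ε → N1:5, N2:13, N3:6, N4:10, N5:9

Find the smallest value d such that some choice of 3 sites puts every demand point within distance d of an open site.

Open {P-α, P-β, P-ε}.
  Farthest demand point is N4 at distance 10 (to P-ε); all others are ≤ 10.
With {P-α, P-γ, P-ε} the worst case is 10.
With {P-α, P-δ, P-ε} the worst case is 10.
No size-3 selection achieves below 10.

10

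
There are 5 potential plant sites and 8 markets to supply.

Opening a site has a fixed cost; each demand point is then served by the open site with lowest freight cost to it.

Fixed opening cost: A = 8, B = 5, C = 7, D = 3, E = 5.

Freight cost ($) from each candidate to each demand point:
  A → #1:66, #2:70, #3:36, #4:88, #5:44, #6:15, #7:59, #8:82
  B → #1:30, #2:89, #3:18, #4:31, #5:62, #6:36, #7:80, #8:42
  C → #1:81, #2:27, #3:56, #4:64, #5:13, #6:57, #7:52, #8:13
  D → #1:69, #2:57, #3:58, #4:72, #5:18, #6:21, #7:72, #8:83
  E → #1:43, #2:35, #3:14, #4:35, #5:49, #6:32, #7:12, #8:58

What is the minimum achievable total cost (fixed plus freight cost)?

180

Open {A, B, C, E}: assign each demand point to its cheapest open site.
  #1→B 30, #2→C 27, #3→E 14, #4→B 31, #5→C 13, #6→A 15, #7→E 12, #8→C 13
  freight cost 155, fixed 25 → total 180.
Compare {B, C, D, E}: freight cost 161 + fixed 20 = 181.
Compare {A, B, C, D, E}: freight cost 155 + fixed 28 = 183.
Compare {B, C, E}: freight cost 172 + fixed 17 = 189.
All other subsets cost ≥ 181. Minimum total cost: 180.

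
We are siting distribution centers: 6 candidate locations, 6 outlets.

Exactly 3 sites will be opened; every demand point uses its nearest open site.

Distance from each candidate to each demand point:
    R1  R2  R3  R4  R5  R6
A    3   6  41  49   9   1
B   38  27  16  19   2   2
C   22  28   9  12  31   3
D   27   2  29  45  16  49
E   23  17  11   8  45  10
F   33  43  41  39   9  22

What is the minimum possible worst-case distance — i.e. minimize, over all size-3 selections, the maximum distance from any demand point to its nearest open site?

9

Open {A, C, E}.
  Farthest demand point is R3 at distance 9 (to C); all others are ≤ 9.
With {A, B, E} the worst case is 11.
With {A, D, E} the worst case is 11.
No size-3 selection achieves below 9.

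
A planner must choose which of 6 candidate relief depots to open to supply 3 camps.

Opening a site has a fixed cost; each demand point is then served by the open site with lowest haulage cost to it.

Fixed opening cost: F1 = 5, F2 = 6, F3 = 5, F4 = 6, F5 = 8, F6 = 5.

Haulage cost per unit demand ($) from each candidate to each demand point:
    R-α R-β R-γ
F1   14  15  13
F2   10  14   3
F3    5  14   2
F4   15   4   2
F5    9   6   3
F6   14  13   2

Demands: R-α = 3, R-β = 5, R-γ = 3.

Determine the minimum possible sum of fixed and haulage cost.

Open {F3, F4}: assign each demand point to its cheapest open site.
  R-α→F3 3×5=15, R-β→F4 5×4=20, R-γ→F3 3×2=6
  haulage cost 41, fixed 11 → total 52.
Compare {F1, F3, F4}: haulage cost 41 + fixed 16 = 57.
Compare {F3, F4, F6}: haulage cost 41 + fixed 16 = 57.
Compare {F2, F3, F4}: haulage cost 41 + fixed 17 = 58.
All other subsets cost ≥ 57. Minimum total cost: 52.

52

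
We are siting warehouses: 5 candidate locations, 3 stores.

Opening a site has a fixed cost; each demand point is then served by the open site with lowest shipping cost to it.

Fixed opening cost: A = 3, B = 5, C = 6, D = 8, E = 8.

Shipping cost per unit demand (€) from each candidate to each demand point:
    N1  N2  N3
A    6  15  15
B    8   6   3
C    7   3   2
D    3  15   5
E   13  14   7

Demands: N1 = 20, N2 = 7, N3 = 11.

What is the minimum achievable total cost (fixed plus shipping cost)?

Open {C, D}: assign each demand point to its cheapest open site.
  N1→D 20×3=60, N2→C 7×3=21, N3→C 11×2=22
  shipping cost 103, fixed 14 → total 117.
Compare {A, C, D}: shipping cost 103 + fixed 17 = 120.
Compare {B, C, D}: shipping cost 103 + fixed 19 = 122.
Compare {C, D, E}: shipping cost 103 + fixed 22 = 125.
All other subsets cost ≥ 120. Minimum total cost: 117.

117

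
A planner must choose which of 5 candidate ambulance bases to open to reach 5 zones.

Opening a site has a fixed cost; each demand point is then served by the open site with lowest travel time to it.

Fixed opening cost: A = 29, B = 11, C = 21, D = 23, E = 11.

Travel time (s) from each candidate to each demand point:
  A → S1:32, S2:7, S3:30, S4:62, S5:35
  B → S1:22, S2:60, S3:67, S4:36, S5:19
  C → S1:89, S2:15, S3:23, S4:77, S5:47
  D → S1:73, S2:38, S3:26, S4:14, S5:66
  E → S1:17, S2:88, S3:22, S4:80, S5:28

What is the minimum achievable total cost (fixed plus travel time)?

Open {B, C}: assign each demand point to its cheapest open site.
  S1→B 22, S2→C 15, S3→C 23, S4→B 36, S5→B 19
  travel time 115, fixed 32 → total 147.
Compare {B, C, D}: travel time 93 + fixed 55 = 148.
Compare {A, B, D}: travel time 88 + fixed 63 = 151.
Compare {A, D, E}: travel time 88 + fixed 63 = 151.
All other subsets cost ≥ 148. Minimum total cost: 147.

147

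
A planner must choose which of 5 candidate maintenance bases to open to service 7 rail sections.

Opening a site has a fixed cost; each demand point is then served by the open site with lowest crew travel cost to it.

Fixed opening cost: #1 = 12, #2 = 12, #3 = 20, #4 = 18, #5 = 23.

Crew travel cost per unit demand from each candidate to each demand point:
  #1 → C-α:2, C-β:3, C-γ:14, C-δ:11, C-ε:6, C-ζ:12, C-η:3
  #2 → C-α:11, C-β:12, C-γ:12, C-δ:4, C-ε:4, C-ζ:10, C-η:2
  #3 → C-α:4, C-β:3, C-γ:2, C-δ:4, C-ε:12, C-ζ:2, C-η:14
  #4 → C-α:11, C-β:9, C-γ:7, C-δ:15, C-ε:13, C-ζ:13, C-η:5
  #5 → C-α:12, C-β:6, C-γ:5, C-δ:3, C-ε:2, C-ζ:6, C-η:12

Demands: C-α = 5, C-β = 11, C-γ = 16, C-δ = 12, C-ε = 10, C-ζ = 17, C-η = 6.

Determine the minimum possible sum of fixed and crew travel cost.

238

Open {#1, #3, #5}: assign each demand point to its cheapest open site.
  C-α→#1 5×2=10, C-β→#1 11×3=33, C-γ→#3 16×2=32, C-δ→#5 12×3=36, C-ε→#5 10×2=20, C-ζ→#3 17×2=34, C-η→#1 6×3=18
  crew travel cost 183, fixed 55 → total 238.
Compare {#2, #3, #5}: crew travel cost 187 + fixed 55 = 242.
Compare {#1, #2, #3, #5}: crew travel cost 177 + fixed 67 = 244.
Compare {#2, #3}: crew travel cost 219 + fixed 32 = 251.
All other subsets cost ≥ 242. Minimum total cost: 238.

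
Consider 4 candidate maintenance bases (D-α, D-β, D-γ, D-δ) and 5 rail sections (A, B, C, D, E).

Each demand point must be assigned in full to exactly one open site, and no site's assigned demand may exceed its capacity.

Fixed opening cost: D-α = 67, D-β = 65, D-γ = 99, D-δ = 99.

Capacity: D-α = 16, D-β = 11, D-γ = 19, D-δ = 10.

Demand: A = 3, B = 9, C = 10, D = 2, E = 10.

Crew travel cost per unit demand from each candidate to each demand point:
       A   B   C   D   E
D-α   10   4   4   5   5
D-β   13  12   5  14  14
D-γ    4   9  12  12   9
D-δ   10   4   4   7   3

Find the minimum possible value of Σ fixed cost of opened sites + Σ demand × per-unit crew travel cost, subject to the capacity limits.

387

Open {D-α, D-β, D-δ}; cheapest assignment that respects the capacities:
  D-α (cap 16, load 14): A, B, D — cost 3×10 + 9×4 + 2×5 = 76
  D-β (cap 11, load 10): C — cost 10×5 = 50
  D-δ (cap 10, load 10): E — cost 10×3 = 30
  Shipping 156, fixed 231 → total 387.
  Any other capacity-feasible assignment to {D-α, D-β, D-δ} ships for at least 156.
Compare {D-α, D-γ}: its best feasible assignment gives total 417.
Compare {D-α, D-β, D-γ}: its best feasible assignment gives total 429.
Every other set of open sites that can feasibly serve all demand totals ≥ 417 even under its best assignment. Minimum: 387.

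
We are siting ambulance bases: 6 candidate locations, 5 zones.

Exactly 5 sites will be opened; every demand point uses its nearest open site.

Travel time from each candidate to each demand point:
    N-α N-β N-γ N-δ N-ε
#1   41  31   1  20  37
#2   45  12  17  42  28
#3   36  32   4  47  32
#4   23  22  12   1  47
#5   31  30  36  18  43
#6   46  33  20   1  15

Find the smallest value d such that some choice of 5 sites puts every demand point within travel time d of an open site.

23

Open {#1, #2, #3, #4, #6}.
  Farthest demand point is N-α at travel time 23 (to #4); all others are ≤ 23.
With {#1, #2, #4, #5, #6} the worst case is 23.
With {#1, #3, #4, #5, #6} the worst case is 23.
No size-5 selection achieves below 23.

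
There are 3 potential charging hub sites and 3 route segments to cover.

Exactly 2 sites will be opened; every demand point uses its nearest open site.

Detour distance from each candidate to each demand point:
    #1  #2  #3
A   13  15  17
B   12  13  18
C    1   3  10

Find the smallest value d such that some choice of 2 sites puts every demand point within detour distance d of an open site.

10

Open {A, C}.
  Farthest demand point is #3 at detour distance 10 (to C); all others are ≤ 10.
With {B, C} the worst case is 10.
With {A, B} the worst case is 17.
No size-2 selection achieves below 10.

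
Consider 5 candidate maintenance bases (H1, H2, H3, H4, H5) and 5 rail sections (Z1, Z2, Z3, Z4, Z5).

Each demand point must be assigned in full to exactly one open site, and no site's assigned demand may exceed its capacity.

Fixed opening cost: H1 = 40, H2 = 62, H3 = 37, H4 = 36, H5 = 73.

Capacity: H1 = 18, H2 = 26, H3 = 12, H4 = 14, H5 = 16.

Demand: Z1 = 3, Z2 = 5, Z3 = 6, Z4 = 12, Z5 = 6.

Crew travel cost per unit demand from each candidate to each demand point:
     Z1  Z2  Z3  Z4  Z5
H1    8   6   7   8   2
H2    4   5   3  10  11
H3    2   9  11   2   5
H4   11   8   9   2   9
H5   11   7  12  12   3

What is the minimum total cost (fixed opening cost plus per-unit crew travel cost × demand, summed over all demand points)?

227

Open {H1, H3, H4}; cheapest assignment that respects the capacities:
  H1 (cap 18, load 17): Z2, Z3, Z5 — cost 5×6 + 6×7 + 6×2 = 84
  H3 (cap 12, load 3): Z1 — cost 3×2 = 6
  H4 (cap 14, load 12): Z4 — cost 12×2 = 24
  Shipping 114, fixed 113 → total 227.
  Any other capacity-feasible assignment to {H1, H3, H4} ships for at least 114.
Compare {H1, H2, H4}: its best feasible assignment gives total 229.
Compare {H1, H2, H3}: its best feasible assignment gives total 230.
Every other set of open sites that can feasibly serve all demand totals ≥ 229 even under its best assignment. Minimum: 227.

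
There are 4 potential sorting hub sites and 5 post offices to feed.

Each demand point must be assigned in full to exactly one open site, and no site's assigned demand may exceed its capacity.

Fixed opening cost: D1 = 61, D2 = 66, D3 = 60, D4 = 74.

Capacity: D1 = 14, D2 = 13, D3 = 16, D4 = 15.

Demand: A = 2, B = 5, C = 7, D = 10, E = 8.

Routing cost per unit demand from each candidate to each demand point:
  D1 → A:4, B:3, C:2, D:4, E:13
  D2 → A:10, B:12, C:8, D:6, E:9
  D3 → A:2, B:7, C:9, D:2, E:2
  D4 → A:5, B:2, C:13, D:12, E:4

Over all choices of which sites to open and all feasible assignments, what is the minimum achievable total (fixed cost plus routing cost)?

Open {D1, D3, D4}; cheapest assignment that respects the capacities:
  D1 (cap 14, load 7): C — cost 7×2 = 14
  D3 (cap 16, load 12): A, D — cost 2×2 + 10×2 = 24
  D4 (cap 15, load 13): B, E — cost 5×2 + 8×4 = 42
  Shipping 80, fixed 195 → total 275.
  Any other capacity-feasible assignment to {D1, D3, D4} ships for at least 80.
Compare {D1, D2, D3}: its best feasible assignment gives total 296.
Compare {D2, D3, D4}: its best feasible assignment gives total 322.
Every other set of open sites that can feasibly serve all demand totals ≥ 296 even under its best assignment. Minimum: 275.

275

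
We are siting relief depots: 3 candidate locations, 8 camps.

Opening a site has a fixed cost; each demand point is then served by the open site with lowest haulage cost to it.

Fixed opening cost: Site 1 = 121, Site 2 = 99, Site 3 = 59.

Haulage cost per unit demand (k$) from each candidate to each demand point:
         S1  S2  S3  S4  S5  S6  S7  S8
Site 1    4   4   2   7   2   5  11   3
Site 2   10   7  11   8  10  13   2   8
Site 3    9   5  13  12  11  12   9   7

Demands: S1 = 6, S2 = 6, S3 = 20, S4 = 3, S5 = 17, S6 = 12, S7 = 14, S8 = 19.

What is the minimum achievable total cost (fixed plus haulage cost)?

Open {Site 1, Site 2}: assign each demand point to its cheapest open site.
  S1→Site 1 6×4=24, S2→Site 1 6×4=24, S3→Site 1 20×2=40, S4→Site 1 3×7=21, S5→Site 1 17×2=34, S6→Site 1 12×5=60, S7→Site 2 14×2=28, S8→Site 1 19×3=57
  haulage cost 288, fixed 220 → total 508.
Compare {Site 1}: haulage cost 414 + fixed 121 = 535.
Compare {Site 1, Site 3}: haulage cost 386 + fixed 180 = 566.
Compare {Site 1, Site 2, Site 3}: haulage cost 288 + fixed 279 = 567.
All other subsets cost ≥ 535. Minimum total cost: 508.

508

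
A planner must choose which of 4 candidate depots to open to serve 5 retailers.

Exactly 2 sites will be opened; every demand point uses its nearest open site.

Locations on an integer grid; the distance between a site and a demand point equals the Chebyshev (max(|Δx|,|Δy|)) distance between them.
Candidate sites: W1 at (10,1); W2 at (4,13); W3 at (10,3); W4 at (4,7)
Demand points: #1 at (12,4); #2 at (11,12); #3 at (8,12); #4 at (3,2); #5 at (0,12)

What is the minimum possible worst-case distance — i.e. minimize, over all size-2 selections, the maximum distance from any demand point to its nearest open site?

Open {W1, W2}.
  Farthest demand point is #2 at distance 7 (to W2); all others are ≤ 7.
With {W1, W4} the worst case is 7.
With {W2, W3} the worst case is 7.
No size-2 selection achieves below 7.

7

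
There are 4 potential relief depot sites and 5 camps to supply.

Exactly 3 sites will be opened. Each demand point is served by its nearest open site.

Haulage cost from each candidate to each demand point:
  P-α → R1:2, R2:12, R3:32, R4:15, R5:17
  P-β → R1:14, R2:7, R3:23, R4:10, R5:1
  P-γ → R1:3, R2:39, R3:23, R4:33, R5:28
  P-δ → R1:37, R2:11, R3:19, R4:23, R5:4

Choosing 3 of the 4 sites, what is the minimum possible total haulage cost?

Open {P-α, P-β, P-δ}.
  R1→P-α 2, R2→P-β 7, R3→P-δ 19, R4→P-β 10, R5→P-β 1  ⇒ total 39.
Compare {P-β, P-γ, P-δ}: total 40.
Compare {P-α, P-β, P-γ}: total 43.
No size-3 selection does better; minimum is 39.

39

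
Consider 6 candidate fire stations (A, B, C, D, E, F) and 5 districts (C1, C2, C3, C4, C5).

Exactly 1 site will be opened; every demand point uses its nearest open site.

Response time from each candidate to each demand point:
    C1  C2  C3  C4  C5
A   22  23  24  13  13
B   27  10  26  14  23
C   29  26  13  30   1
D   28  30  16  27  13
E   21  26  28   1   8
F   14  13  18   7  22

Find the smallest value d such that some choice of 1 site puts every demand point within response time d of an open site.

Open {F}.
  Farthest demand point is C5 at response time 22 (to F); all others are ≤ 22.
With {A} the worst case is 24.
With {B} the worst case is 27.
No size-1 selection achieves below 22.

22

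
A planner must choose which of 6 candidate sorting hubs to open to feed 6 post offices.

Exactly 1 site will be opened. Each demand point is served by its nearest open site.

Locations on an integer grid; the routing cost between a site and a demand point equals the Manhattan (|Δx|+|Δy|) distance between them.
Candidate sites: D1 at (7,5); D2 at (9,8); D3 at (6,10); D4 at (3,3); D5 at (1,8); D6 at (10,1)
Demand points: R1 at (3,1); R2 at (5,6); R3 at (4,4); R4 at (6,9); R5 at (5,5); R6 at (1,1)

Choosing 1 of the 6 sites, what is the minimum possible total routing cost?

Open {D4}.
  R1→D4 2, R2→D4 5, R3→D4 2, R4→D4 9, R5→D4 4, R6→D4 4  ⇒ total 26.
Compare {D1}: total 32.
Compare {D5}: total 42.
No size-1 selection does better; minimum is 26.

26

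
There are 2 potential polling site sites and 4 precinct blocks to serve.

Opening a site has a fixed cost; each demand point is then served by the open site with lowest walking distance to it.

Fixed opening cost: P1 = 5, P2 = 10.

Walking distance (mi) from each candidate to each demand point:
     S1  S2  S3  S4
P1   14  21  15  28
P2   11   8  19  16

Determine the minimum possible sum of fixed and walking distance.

Open {P2}: assign each demand point to its cheapest open site.
  S1→P2 11, S2→P2 8, S3→P2 19, S4→P2 16
  walking distance 54, fixed 10 → total 64.
Compare {P1, P2}: walking distance 50 + fixed 15 = 65.
Compare {P1}: walking distance 78 + fixed 5 = 83.

64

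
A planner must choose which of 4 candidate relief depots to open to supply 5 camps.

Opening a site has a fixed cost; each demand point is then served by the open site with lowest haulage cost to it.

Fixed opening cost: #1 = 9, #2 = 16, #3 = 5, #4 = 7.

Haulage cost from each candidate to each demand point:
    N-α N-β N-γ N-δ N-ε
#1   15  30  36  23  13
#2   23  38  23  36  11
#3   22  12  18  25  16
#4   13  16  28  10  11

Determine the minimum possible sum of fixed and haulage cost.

Open {#3, #4}: assign each demand point to its cheapest open site.
  N-α→#4 13, N-β→#3 12, N-γ→#3 18, N-δ→#4 10, N-ε→#4 11
  haulage cost 64, fixed 12 → total 76.
Compare {#4}: haulage cost 78 + fixed 7 = 85.
Compare {#1, #3, #4}: haulage cost 64 + fixed 21 = 85.
Compare {#2, #3, #4}: haulage cost 64 + fixed 28 = 92.
All other subsets cost ≥ 85. Minimum total cost: 76.

76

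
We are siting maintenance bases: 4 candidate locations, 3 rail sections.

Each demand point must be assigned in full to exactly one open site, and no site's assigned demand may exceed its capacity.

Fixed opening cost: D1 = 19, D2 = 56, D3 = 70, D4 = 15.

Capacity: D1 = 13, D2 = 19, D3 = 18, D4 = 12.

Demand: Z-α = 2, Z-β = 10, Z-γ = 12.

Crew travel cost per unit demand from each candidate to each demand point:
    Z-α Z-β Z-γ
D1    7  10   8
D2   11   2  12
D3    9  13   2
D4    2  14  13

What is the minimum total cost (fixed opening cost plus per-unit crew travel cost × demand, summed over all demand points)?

Open {D2, D3}; cheapest assignment that respects the capacities:
  D2 (cap 19, load 10): Z-β — cost 10×2 = 20
  D3 (cap 18, load 14): Z-α, Z-γ — cost 2×9 + 12×2 = 42
  Shipping 62, fixed 126 → total 188.
  Any other capacity-feasible assignment to {D2, D3} ships for at least 62.
Compare {D2, D3, D4}: its best feasible assignment gives total 189.
Compare {D1, D2, D3}: its best feasible assignment gives total 203.
Every other set of open sites that can feasibly serve all demand totals ≥ 189 even under its best assignment. Minimum: 188.

188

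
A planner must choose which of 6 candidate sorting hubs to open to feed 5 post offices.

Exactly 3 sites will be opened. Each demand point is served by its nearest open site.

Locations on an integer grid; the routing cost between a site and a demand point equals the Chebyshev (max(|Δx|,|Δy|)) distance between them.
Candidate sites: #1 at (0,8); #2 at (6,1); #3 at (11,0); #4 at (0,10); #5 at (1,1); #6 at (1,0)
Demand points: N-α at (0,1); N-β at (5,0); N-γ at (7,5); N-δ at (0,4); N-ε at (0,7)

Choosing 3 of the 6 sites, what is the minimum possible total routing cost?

10

Open {#1, #2, #5}.
  N-α→#5 1, N-β→#2 1, N-γ→#2 4, N-δ→#5 3, N-ε→#1 1  ⇒ total 10.
Compare {#1, #2, #6}: total 11.
Compare {#2, #4, #5}: total 12.
No size-3 selection does better; minimum is 10.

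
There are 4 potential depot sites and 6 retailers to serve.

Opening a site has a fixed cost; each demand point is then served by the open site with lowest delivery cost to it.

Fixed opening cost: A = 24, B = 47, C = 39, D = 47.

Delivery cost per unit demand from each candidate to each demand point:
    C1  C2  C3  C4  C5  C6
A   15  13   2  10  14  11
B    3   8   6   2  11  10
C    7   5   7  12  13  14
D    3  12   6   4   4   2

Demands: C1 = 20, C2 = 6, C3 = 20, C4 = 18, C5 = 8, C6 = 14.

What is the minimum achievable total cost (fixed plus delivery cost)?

362

Open {A, B, D}: assign each demand point to its cheapest open site.
  C1→B 20×3=60, C2→B 6×8=48, C3→A 20×2=40, C4→B 18×2=36, C5→D 8×4=32, C6→D 14×2=28
  delivery cost 244, fixed 118 → total 362.
Compare {A, C, D}: delivery cost 262 + fixed 110 = 372.
Compare {A, D}: delivery cost 304 + fixed 71 = 375.
Compare {A, B, C, D}: delivery cost 226 + fixed 157 = 383.
All other subsets cost ≥ 372. Minimum total cost: 362.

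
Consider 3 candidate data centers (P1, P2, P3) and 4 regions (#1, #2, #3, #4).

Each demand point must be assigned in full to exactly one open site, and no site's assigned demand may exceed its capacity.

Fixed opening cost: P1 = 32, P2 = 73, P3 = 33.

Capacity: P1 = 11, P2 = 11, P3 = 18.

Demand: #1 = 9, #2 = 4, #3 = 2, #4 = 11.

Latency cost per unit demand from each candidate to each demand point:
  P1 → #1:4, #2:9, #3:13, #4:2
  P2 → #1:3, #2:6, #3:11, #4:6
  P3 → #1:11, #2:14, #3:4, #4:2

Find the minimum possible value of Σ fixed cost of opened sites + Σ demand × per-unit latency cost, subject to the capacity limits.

187

Open {P1, P3}; cheapest assignment that respects the capacities:
  P1 (cap 11, load 9): #1 — cost 9×4 = 36
  P3 (cap 18, load 17): #2, #3, #4 — cost 4×14 + 2×4 + 11×2 = 86
  Shipping 122, fixed 65 → total 187.
  Any other capacity-feasible assignment to {P1, P3} ships for at least 122.
Compare {P2, P3}: its best feasible assignment gives total 219.
Compare {P1, P2, P3}: its best feasible assignment gives total 228.
Every other set of open sites that can feasibly serve all demand totals ≥ 219 even under its best assignment. Minimum: 187.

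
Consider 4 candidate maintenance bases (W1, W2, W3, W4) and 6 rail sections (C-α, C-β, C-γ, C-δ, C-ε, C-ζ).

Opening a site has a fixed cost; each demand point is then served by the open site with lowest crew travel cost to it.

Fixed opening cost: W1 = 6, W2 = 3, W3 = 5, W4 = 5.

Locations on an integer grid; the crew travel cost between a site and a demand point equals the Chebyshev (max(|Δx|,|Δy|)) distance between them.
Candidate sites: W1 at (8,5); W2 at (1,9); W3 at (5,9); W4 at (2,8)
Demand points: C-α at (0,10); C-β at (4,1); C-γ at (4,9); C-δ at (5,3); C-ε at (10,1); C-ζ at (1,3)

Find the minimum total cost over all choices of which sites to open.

Open {W1, W2}: assign each demand point to its cheapest open site.
  C-α→W2 1, C-β→W1 4, C-γ→W2 3, C-δ→W1 3, C-ε→W1 4, C-ζ→W2 6
  crew travel cost 21, fixed 9 → total 30.
Compare {W1, W4}: crew travel cost 20 + fixed 11 = 31.
Compare {W1, W2, W3}: crew travel cost 19 + fixed 14 = 33.
Compare {W1, W2, W4}: crew travel cost 19 + fixed 14 = 33.
All other subsets cost ≥ 31. Minimum total cost: 30.

30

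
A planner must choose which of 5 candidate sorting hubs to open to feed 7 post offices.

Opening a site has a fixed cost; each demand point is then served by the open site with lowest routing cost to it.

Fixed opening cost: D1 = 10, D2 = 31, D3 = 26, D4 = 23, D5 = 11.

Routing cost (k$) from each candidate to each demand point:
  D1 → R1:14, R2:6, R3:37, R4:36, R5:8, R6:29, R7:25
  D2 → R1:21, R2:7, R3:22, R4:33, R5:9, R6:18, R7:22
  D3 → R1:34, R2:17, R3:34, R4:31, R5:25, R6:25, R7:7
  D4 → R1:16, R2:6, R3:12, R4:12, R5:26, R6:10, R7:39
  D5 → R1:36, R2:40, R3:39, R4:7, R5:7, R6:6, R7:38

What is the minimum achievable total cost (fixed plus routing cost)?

120

Open {D1, D4}: assign each demand point to its cheapest open site.
  R1→D1 14, R2→D1 6, R3→D4 12, R4→D4 12, R5→D1 8, R6→D4 10, R7→D1 25
  routing cost 87, fixed 33 → total 120.
Compare {D1, D4, D5}: routing cost 77 + fixed 44 = 121.
Compare {D3, D4, D5}: routing cost 61 + fixed 60 = 121.
Compare {D1, D5}: routing cost 102 + fixed 21 = 123.
All other subsets cost ≥ 121. Minimum total cost: 120.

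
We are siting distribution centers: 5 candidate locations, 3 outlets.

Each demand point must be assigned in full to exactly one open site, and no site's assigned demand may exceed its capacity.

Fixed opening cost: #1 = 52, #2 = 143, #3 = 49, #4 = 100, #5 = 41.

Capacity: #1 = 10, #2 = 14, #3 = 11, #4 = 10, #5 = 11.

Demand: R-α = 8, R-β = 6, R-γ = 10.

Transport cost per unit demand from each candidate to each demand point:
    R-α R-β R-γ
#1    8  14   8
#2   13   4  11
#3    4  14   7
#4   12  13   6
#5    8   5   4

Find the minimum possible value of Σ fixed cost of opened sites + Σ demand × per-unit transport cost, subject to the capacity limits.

Open {#1, #3, #5}; cheapest assignment that respects the capacities:
  #1 (cap 10, load 10): R-γ — cost 10×8 = 80
  #3 (cap 11, load 8): R-α — cost 8×4 = 32
  #5 (cap 11, load 6): R-β — cost 6×5 = 30
  Shipping 142, fixed 142 → total 284.
  Any other capacity-feasible assignment to {#1, #3, #5} ships for at least 142.
Compare {#3, #4, #5}: its best feasible assignment gives total 312.
Compare {#2, #3, #5}: its best feasible assignment gives total 329.
Every other set of open sites that can feasibly serve all demand totals ≥ 312 even under its best assignment. Minimum: 284.

284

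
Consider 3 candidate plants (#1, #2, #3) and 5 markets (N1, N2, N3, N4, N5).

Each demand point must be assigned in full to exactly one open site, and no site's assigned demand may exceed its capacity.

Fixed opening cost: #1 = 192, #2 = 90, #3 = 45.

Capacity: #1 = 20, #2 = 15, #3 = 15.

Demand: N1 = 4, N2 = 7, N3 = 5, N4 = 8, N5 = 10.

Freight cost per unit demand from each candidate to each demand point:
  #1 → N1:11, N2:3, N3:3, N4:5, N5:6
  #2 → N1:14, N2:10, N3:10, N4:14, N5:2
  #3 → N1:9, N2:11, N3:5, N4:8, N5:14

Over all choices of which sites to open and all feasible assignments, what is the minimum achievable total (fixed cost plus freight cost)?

434

Open {#1, #2}; cheapest assignment that respects the capacities:
  #1 (cap 20, load 20): N2, N3, N4 — cost 7×3 + 5×3 + 8×5 = 76
  #2 (cap 15, load 14): N1, N5 — cost 4×14 + 10×2 = 76
  Shipping 152, fixed 282 → total 434.
  Any other capacity-feasible assignment to {#1, #2} ships for at least 152.
Compare {#1, #2, #3}: its best feasible assignment gives total 459.
Compare {#1, #3}: its best feasible assignment gives total 489.
Every other set of open sites that can feasibly serve all demand totals ≥ 459 even under its best assignment. Minimum: 434.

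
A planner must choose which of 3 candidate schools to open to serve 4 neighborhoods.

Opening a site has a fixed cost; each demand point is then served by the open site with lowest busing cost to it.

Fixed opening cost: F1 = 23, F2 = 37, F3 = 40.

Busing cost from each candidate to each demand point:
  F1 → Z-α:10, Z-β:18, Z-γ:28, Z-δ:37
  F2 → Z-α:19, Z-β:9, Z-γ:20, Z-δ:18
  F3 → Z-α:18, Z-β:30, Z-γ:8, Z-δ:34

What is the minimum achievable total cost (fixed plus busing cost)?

103

Open {F2}: assign each demand point to its cheapest open site.
  Z-α→F2 19, Z-β→F2 9, Z-γ→F2 20, Z-δ→F2 18
  busing cost 66, fixed 37 → total 103.
Compare {F1}: busing cost 93 + fixed 23 = 116.
Compare {F1, F2}: busing cost 57 + fixed 60 = 117.
Compare {F3}: busing cost 90 + fixed 40 = 130.
All other subsets cost ≥ 116. Minimum total cost: 103.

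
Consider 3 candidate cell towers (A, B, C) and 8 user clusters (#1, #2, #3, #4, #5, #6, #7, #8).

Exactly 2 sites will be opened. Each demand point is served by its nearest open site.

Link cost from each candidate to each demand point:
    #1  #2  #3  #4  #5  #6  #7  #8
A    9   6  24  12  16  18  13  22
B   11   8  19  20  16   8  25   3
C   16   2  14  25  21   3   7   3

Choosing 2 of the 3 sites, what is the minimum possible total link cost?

66

Open {A, C}.
  #1→A 9, #2→C 2, #3→C 14, #4→A 12, #5→A 16, #6→C 3, #7→C 7, #8→C 3  ⇒ total 66.
Compare {B, C}: total 76.
Compare {A, B}: total 86.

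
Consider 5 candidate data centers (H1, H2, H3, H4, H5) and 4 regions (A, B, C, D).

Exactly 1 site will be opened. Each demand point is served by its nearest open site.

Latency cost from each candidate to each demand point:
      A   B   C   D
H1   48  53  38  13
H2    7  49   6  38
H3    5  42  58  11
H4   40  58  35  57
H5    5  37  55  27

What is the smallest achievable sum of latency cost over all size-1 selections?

Open {H2}.
  A→H2 7, B→H2 49, C→H2 6, D→H2 38  ⇒ total 100.
Compare {H3}: total 116.
Compare {H5}: total 124.
No size-1 selection does better; minimum is 100.

100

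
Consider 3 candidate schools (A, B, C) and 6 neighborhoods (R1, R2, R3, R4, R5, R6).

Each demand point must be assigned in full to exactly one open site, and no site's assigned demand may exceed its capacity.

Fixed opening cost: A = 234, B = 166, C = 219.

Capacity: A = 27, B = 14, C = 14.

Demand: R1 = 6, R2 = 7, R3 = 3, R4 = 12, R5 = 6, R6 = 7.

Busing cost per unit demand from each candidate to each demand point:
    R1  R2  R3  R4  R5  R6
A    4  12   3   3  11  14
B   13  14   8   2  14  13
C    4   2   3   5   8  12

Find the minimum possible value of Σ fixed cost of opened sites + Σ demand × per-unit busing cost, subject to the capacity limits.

Open {A, C}; cheapest assignment that respects the capacities:
  A (cap 27, load 27): R1, R3, R4, R5 — cost 6×4 + 3×3 + 12×3 + 6×11 = 135
  C (cap 14, load 14): R2, R6 — cost 7×2 + 7×12 = 98
  Shipping 233, fixed 453 → total 686.
  Any other capacity-feasible assignment to {A, C} ships for at least 233.
Compare {A, B}: its best feasible assignment gives total 724.
Compare {A, B, C}: its best feasible assignment gives total 836.
Every other set of open sites that can feasibly serve all demand totals ≥ 724 even under its best assignment. Minimum: 686.

686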